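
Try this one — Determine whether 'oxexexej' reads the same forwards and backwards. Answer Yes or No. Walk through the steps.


Forward: 'oxexexej'
Reversed: 'jexexexo'
They differ.

No


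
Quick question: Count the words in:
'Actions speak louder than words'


Split into words: Actions | speak | louder | than | words = 5 words.

5


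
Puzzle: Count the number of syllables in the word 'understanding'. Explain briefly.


Break 'understanding' into syllables: un-der-stand-ing -> un | der | stand | ing = 4 syllables

4 syllables


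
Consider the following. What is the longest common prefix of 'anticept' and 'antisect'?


Compare from the start: 4 characters match: 'anti'. Mismatch at position 5: 'c' vs 's'.

anti


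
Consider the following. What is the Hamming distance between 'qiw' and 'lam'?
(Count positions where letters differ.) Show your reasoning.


Alignment:
Position 1: 'q' vs 'l' = DIFFER
Position 2: 'i' vs 'a' = DIFFER
Position 3: 'w' vs 'm' = DIFFER
Total differences: 3

3


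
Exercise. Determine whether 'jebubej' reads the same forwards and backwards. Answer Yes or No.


Forward: 'jebubej'
Reversed: 'jebubej'
They are identical.

Yes


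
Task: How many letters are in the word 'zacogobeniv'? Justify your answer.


Spell out 'zacogobeniv' and number each letter: z(1), a(2), c(3), o(4), g(5), o(6), b(7), e(8), n(9), i(10), v(11). Total: 11 letters.

11


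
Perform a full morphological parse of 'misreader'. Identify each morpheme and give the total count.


Step 1: Identify prefix: 'mis' (meaning: wrongly)
Step 2: Identify root: 'read'
Step 3: Identify suffix(es): 'er'
Decomposition: mis- (prefix: wrongly) + read (root) + -er (suffix: one who)
Total morphemes: 3

3 morphemes (mis- (prefix: wrongly) + read (root) + -er (suffix: one who))


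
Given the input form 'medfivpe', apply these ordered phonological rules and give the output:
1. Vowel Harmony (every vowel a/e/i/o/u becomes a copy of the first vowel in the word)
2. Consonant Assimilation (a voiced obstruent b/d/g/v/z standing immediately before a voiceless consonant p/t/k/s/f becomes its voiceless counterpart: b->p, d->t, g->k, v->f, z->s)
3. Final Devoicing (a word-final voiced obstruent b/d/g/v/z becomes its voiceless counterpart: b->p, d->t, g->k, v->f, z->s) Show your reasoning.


Starting form: 'medfivpe'
Rule 1: Vowel Harmony: all vowels become 'e' (matching first vowel). 'medfivpe' -> 'medfevpe'
Rule 2: Consonant Assimilation: voiced obstruent before voiceless consonant becomes voiceless ('df' -> 'tf', 'vp' -> 'fp'). 'medfevpe' -> 'metfefpe'
Rule 3: Final Devoicing: the word ends in the vowel 'e', not a consonant. No change.
Final form: 'metfefpe'

metfefpe


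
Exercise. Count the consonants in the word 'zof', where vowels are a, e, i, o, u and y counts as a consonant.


Consonants in 'zof': z, f = 2 consonants.

2


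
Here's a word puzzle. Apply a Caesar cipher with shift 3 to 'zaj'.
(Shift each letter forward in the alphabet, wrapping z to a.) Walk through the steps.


Shift each letter by 3: z -> c, a -> d, j -> m. Result: 'cdm'.

cdm


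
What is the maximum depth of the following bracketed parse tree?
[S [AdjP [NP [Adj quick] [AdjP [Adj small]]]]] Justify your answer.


Count bracket nesting levels:
'[' at pos 0: depth = 1
'[' at pos 3: depth = 2
'[' at pos 9: depth = 3
'[' at pos 13: depth = 4
'[' at pos 25: depth = 4
'[' at pos 31: depth = 5
Maximum depth reached: 5

5


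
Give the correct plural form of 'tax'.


Apply rule: Add -es (sibilant/fricative ending). 'tax' becomes 'taxes'.

taxes


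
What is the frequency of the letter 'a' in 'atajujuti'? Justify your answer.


Letter 'a' in 'atajujuti': found at position(s) 1, 3 = 2 occurrence(s).

2


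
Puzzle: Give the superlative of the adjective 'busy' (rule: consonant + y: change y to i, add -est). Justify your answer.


Apply superlative formation (consonant + y: change y to i, add -est): 'busy' -> 'busiest'.

busiest


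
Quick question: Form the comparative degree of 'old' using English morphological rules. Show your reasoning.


Apply comparative formation (add -er): 'old' -> 'older'.

older


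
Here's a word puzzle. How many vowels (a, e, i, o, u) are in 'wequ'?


Vowels in 'wequ': e, u = 2 vowels.

2


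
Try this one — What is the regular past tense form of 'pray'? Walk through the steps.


Apply rule: Add -ed. 'pray' becomes 'prayed'.

prayed


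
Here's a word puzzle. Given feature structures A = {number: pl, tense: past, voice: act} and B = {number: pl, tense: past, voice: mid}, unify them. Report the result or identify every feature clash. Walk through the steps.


Compare features:
number: A=pl vs B=pl -> unified: pl
tense: A=past vs B=past -> unified: past
voice: A=act vs B=mid -> CLASH
Clash detected on feature 'voice' (act vs mid); unification fails.

CLASH on 'voice' (act vs mid)


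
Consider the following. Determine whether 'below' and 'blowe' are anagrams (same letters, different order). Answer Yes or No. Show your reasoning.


Sorted letters of 'below': 'below'
Sorted letters of 'blowe': 'below'
They match.

Yes


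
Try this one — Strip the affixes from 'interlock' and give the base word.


Remove prefix 'inter' from 'interlock' to get root 'lock'.

lock


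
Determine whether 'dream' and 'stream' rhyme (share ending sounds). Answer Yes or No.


Rime (stressed vowel + following sounds) of 'dream': -eam = /iːm/
Rime of 'stream': -eam = /iːm/
/iːm/ and /iːm/ are the same ending sound, so the words rhyme.

Yes


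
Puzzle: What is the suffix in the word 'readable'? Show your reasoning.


The word 'readable' = 'read' (root) + '-able' (suffix). The suffix is '-able'.

able


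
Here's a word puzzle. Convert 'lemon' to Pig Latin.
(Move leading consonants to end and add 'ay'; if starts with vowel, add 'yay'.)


'lemon': move consonant cluster 'l' to end and add 'ay': 'emonlay'.

emonlay


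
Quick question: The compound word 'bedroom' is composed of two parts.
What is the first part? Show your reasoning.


Split 'bedroom' into 'bed' + 'room'. The first part is 'bed'.

bed


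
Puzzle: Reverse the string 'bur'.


Reverse 'bur' character by character: 'rub'.

rub


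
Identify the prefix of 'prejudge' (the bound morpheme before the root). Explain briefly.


The word 'prejudge' = 'pre' (prefix) + 'judge' (root). The prefix is 'pre'.

pre


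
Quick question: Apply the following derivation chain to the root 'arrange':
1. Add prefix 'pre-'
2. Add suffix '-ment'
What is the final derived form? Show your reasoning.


Step 1: Add prefix 'pre-' to 'arrange' = 'prearrange'
Step 2: Add suffix '-ment' to 'prearrange' = 'prearrangement'

prearrangement


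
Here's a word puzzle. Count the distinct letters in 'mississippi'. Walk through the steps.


Unique letters in 'mississippi': {i, m, p, s} = 4 distinct letters.

4


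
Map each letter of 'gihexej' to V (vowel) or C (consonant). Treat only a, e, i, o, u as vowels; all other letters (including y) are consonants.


Letter mapping: g = C, i = V, h = C, e = V, x = C, e = V, j = C.

CVCVCVC


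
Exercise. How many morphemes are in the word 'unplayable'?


Decomposition: un- (prefix) + play (root) + -able (suffix) = 3 morpheme(s)

3 morphemes


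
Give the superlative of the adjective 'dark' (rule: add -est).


Apply superlative formation (add -est): 'dark' -> 'darkest'.

darkest


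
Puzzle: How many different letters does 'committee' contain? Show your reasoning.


Unique letters in 'committee': {c, e, i, m, o, t} = 6 distinct letters.

6


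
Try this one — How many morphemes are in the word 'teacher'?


Decomposition: teach (root) + -er (suffix) = 2 morpheme(s)

2 morphemes


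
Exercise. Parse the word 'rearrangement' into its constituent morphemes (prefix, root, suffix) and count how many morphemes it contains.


Step 1: Identify prefix: 're' (meaning: again)
Step 2: Identify root: 'arrange'
Step 3: Identify suffix(es): 'ment'
Decomposition: re- (prefix: again) + arrange (root) + -ment (suffix: action/result)
Total morphemes: 3

3 morphemes (re- (prefix: again) + arrange (root) + -ment (suffix: action/result))


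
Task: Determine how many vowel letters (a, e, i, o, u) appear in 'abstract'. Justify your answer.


Vowels in 'abstract': a, a = 2 vowels.

2


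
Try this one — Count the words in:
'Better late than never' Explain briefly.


Split into words: Better | late | than | never = 4 words.

4


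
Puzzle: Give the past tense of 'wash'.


Apply rule: Add -ed. 'wash' becomes 'washed'.

washed


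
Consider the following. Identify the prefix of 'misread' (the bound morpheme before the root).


The word 'misread' = 'mis' (prefix) + 'read' (root). The prefix is 'mis'.

mis


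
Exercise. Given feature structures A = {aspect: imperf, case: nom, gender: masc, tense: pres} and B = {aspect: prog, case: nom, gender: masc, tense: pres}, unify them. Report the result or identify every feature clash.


Compare features:
aspect: A=imperf vs B=prog -> CLASH
case: A=nom vs B=nom -> unified: nom
gender: A=masc vs B=masc -> unified: masc
tense: A=pres vs B=pres -> unified: pres
Clash detected on feature 'aspect' (imperf vs prog); unification fails.

CLASH on 'aspect' (imperf vs prog)


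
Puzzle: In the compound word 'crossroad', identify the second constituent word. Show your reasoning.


Split 'crossroad' into 'cross' + 'road'. The second part is 'road'.

road


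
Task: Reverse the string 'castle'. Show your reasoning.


Reverse 'castle' character by character: 'eltsac'.

eltsac


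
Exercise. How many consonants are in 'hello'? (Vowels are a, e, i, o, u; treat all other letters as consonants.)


Consonants in 'hello': h, l, l = 3 consonants.

3


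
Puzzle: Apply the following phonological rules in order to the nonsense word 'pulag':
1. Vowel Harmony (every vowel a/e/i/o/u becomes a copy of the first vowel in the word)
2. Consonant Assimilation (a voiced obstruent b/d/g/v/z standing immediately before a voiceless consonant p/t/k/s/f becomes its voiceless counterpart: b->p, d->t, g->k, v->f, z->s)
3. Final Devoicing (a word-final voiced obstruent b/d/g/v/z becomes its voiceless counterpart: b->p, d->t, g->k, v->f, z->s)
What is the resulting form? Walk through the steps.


Starting form: 'pulag'
Rule 1: Vowel Harmony: all vowels become 'u' (matching first vowel). 'pulag' -> 'pulug'
Rule 2: Consonant Assimilation: no voiced obstruent (b/d/g/v/z) stands immediately before a voiceless consonant (p/t/k/s/f). No change.
Rule 3: Final Devoicing: word-final voiced obstruent 'g' becomes voiceless 'k'. 'pulug' -> 'puluk'
Final form: 'puluk'

puluk


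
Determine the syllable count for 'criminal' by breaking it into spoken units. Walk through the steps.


Break 'criminal' into syllables: crim-i-nal -> crim | i | nal = 3 syllables

3 syllables


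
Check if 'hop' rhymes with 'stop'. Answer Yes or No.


Rime (stressed vowel + following sounds) of 'hop': -op = /ɒp/
Rime of 'stop': -op = /ɒp/
/ɒp/ and /ɒp/ are the same ending sound, so the words rhyme.

Yes


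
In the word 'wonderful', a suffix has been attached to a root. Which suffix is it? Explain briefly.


The word 'wonderful' = 'wonder' (root) + '-ful' (suffix). The suffix is '-ful'.

ful


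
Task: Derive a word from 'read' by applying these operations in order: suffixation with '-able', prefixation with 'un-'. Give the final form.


Step 1: Add suffix '-able' to 'read' = 'readable'
Step 2: Add prefix 'un-' to 'readable' = 'unreadable'

unreadable


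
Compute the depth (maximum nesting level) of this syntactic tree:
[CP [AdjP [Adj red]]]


Count bracket nesting levels:
'[' at pos 0: depth = 1
'[' at pos 4: depth = 2
'[' at pos 10: depth = 3
Maximum depth reached: 3

3


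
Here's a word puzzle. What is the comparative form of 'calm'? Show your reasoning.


Apply comparative formation (add -er): 'calm' -> 'calmer'.

calmer


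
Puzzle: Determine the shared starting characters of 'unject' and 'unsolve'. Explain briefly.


Compare from the start: 2 characters match: 'un'. Mismatch at position 3: 'j' vs 's'.

un


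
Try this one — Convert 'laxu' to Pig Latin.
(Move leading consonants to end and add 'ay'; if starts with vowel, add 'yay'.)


'laxu': move consonant cluster 'l' to end and add 'ay': 'axulay'.

axulay


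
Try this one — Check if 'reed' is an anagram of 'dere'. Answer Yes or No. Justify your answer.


Sorted letters of 'reed': 'deer'
Sorted letters of 'dere': 'deer'
They match.

Yes


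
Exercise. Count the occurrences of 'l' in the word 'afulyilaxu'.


Letter 'l' in 'afulyilaxu': found at position(s) 4, 7 = 2 occurrence(s).

2


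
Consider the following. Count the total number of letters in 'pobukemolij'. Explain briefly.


Spell out 'pobukemolij' and number each letter: p(1), o(2), b(3), u(4), k(5), e(6), m(7), o(8), l(9), i(10), j(11). Total: 11 letters.

11


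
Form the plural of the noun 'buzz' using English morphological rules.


Apply rule: Add -es (sibilant/fricative ending). 'buzz' becomes 'buzzes'.

buzzes


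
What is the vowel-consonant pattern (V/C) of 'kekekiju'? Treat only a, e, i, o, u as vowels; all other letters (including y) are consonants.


Letter mapping: k = C, e = V, k = C, e = V, k = C, i = V, j = C, u = V.

CVCVCVCV


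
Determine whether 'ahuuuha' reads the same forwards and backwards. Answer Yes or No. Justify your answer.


Forward: 'ahuuuha'
Reversed: 'ahuuuha'
They are identical.

Yes


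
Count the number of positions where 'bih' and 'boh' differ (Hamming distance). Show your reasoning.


Alignment:
Position 1: 'b' vs 'b' = match
Position 2: 'i' vs 'o' = DIFFER
Position 3: 'h' vs 'h' = match
Total differences: 1

1


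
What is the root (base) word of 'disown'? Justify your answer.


Remove prefix 'dis' from 'disown' to get root 'own'.

own


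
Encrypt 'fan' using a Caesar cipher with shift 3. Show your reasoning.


Shift each letter by 3: f -> i, a -> d, n -> q. Result: 'idq'.

idq


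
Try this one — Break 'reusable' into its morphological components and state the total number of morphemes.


Step 1: Identify prefix: 're' (meaning: again)
Step 2: Identify root: 'use'
Step 3: Identify suffix(es): 'able'
Decomposition: re- (prefix: again) + use (root) + -able (suffix: capable of)
Total morphemes: 3

3 morphemes (re- (prefix: again) + use (root) + -able (suffix: capable of))


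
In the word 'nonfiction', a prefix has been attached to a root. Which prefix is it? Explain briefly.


The word 'nonfiction' = 'non' (prefix) + 'fiction' (root). The prefix is 'non'.

non


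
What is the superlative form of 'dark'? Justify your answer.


Apply superlative formation (add -est): 'dark' -> 'darkest'.

darkest


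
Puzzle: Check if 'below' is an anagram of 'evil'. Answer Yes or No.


Sorted letters of 'below': 'below'
Sorted letters of 'evil': 'eilv'
They do not match.

No


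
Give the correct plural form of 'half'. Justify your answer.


Apply rule: Change -f to -ves. 'half' becomes 'halves'.

halves


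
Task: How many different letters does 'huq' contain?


Unique letters in 'huq': {h, q, u} = 3 distinct letters.

3


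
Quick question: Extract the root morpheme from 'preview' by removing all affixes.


Remove prefix 'pre' from 'preview' to get root 'view'.

view


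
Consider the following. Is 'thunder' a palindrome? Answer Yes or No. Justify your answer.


Forward: 'thunder'
Reversed: 'rednuht'
They differ.

No


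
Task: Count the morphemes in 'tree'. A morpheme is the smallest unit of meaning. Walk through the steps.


Decomposition: tree (free morpheme) = 1 morpheme(s)

1 morphemes


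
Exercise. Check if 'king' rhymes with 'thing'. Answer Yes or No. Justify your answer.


Rime (stressed vowel + following sounds) of 'king': -ing = /ɪŋ/
Rime of 'thing': -ing = /ɪŋ/
/ɪŋ/ and /ɪŋ/ are the same ending sound, so the words rhyme.

Yes


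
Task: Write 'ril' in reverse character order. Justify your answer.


Reverse 'ril' character by character: 'lir'.

lir


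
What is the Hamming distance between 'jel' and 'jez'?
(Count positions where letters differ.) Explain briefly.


Alignment:
Position 1: 'j' vs 'j' = match
Position 2: 'e' vs 'e' = match
Position 3: 'l' vs 'z' = DIFFER
Total differences: 1

1


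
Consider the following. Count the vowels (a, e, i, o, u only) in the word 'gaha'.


Vowels in 'gaha': a, a = 2 vowels.

2


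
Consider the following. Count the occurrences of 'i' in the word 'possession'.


Letter 'i' in 'possession': found at position(s) 8 = 1 occurrence(s).

1


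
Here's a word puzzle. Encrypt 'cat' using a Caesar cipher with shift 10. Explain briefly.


Shift each letter by 10: c -> m, a -> k, t -> d. Result: 'mkd'.

mkd


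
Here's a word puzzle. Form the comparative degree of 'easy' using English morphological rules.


Apply comparative formation (consonant + y: change y to i, add -er): 'easy' -> 'easier'.

easier


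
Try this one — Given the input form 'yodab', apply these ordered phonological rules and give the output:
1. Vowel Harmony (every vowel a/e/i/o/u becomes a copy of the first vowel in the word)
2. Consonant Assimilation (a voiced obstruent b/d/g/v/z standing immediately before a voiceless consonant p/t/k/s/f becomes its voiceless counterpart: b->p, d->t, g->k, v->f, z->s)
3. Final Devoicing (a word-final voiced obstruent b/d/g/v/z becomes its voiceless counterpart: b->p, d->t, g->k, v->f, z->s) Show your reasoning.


Starting form: 'yodab'
Rule 1: Vowel Harmony: all vowels become 'o' (matching first vowel). 'yodab' -> 'yodob'
Rule 2: Consonant Assimilation: no voiced obstruent (b/d/g/v/z) stands immediately before a voiceless consonant (p/t/k/s/f). No change.
Rule 3: Final Devoicing: word-final voiced obstruent 'b' becomes voiceless 'p'. 'yodob' -> 'yodop'
Final form: 'yodop'

yodop


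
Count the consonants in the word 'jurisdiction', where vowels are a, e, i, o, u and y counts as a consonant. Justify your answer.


Consonants in 'jurisdiction': j, r, s, d, c, t, n = 7 consonants.

7


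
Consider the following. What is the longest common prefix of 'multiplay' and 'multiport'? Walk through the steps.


Compare from the start: 6 characters match: 'multip'. Mismatch at position 7: 'l' vs 'o'.

multip


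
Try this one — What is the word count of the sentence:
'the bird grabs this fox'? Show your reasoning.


Split into words: the | bird | grabs | this | fox = 5 words.

5


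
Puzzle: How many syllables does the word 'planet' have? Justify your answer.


Break 'planet' into syllables: plan-et -> plan | et = 2 syllables

2 syllables


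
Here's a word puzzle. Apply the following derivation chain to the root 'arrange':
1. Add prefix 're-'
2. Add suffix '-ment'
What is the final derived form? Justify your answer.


Step 1: Add prefix 're-' to 'arrange' = 'rearrange'
Step 2: Add suffix '-ment' to 'rearrange' = 'rearrangement'

rearrangement


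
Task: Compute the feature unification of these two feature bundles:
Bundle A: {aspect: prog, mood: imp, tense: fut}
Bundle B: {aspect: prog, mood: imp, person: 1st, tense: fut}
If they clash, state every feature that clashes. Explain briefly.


Compare features:
aspect: A=prog vs B=prog -> unified: prog
mood: A=imp vs B=imp -> unified: imp
person: A=_ vs B=1st -> unified: 1st
tense: A=fut vs B=fut -> unified: fut
No clashes found.

Unified: {aspect: prog, mood: imp, person: 1st, tense: fut}


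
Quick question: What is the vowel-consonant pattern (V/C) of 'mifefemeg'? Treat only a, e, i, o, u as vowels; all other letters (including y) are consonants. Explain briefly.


Letter mapping: m = C, i = V, f = C, e = V, f = C, e = V, m = C, e = V, g = C.

CVCVCVCVC


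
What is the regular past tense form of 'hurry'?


Apply rule: Change -y to -ied. 'hurry' becomes 'hurried'.

hurried


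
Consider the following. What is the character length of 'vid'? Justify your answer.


Spell out 'vid' and number each letter: v(1), i(2), d(3). Total: 3 letters.

3


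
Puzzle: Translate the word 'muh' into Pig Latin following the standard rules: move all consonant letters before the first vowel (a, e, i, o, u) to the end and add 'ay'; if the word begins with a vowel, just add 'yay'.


'muh': move consonant cluster 'm' to end and add 'ay': 'uhmay'.

uhmay


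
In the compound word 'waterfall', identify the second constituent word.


Split 'waterfall' into 'water' + 'fall'. The second part is 'fall'.

fall


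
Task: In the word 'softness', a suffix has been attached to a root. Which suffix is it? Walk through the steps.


The word 'softness' = 'soft' (root) + '-ness' (suffix). The suffix is '-ness'.

ness


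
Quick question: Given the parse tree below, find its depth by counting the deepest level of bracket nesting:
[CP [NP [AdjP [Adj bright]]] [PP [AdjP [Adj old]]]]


Count bracket nesting levels:
'[' at pos 0: depth = 1
'[' at pos 4: depth = 2
'[' at pos 8: depth = 3
'[' at pos 14: depth = 4
'[' at pos 29: depth = 2
'[' at pos 33: depth = 3
'[' at pos 39: depth = 4
Maximum depth reached: 4

4


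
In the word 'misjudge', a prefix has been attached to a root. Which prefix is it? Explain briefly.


The word 'misjudge' = 'mis' (prefix) + 'judge' (root). The prefix is 'mis'.

mis


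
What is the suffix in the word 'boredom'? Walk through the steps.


The word 'boredom' = 'bore' (root) + '-dom' (suffix). The suffix is '-dom'.

dom


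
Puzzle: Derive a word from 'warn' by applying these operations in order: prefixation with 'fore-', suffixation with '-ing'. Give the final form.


Step 1: Add prefix 'fore-' to 'warn' = 'forewarn'
Step 2: Add suffix '-ing' to 'forewarn' = 'forewarning'

forewarning


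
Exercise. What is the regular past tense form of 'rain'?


Apply rule: Add -ed. 'rain' becomes 'rained'.

rained


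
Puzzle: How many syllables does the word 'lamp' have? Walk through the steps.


Break 'lamp' into syllables: lamp -> lamp = 1 syllable

1 syllable


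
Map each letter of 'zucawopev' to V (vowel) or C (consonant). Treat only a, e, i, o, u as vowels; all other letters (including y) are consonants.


Letter mapping: z = C, u = V, c = C, a = V, w = C, o = V, p = C, e = V, v = C.

CVCVCVCVC


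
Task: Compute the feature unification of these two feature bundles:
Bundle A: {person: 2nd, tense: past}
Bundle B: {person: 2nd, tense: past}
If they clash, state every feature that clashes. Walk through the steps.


Compare features:
person: A=2nd vs B=2nd -> unified: 2nd
tense: A=past vs B=past -> unified: past
No clashes found.

Unified: {person: 2nd, tense: past}


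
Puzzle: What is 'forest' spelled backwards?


Reverse 'forest' character by character: 'tserof'.

tserof


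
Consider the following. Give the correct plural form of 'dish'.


Apply rule: Add -es (sibilant/fricative ending). 'dish' becomes 'dishes'.

dishes


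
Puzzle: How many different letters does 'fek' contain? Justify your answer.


Unique letters in 'fek': {e, f, k} = 3 distinct letters.

3


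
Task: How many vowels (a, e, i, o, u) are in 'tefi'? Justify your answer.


Vowels in 'tefi': e, i = 2 vowels.

2


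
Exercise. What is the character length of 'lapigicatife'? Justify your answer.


Spell out 'lapigicatife' and number each letter: l(1), a(2), p(3), i(4), g(5), i(6), c(7), a(8), t(9), i(10), f(11), e(12). Total: 12 letters.

12


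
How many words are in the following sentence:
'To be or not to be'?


Split into words: To | be | or | not | to | be = 6 words.

6


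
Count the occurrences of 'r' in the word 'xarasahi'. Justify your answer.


Letter 'r' in 'xarasahi': found at position(s) 3 = 1 occurrence(s).

1


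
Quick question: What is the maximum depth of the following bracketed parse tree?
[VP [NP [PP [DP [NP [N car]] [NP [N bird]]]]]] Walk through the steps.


Count bracket nesting levels:
'[' at pos 0: depth = 1
'[' at pos 4: depth = 2
'[' at pos 8: depth = 3
'[' at pos 12: depth = 4
'[' at pos 16: depth = 5
'[' at pos 20: depth = 6
'[' at pos 29: depth = 5
'[' at pos 33: depth = 6
Maximum depth reached: 6

6


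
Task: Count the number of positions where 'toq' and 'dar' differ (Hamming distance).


Alignment:
Position 1: 't' vs 'd' = DIFFER
Position 2: 'o' vs 'a' = DIFFER
Position 3: 'q' vs 'r' = DIFFER
Total differences: 3

3


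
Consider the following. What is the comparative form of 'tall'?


Apply comparative formation (add -er): 'tall' -> 'taller'.

taller


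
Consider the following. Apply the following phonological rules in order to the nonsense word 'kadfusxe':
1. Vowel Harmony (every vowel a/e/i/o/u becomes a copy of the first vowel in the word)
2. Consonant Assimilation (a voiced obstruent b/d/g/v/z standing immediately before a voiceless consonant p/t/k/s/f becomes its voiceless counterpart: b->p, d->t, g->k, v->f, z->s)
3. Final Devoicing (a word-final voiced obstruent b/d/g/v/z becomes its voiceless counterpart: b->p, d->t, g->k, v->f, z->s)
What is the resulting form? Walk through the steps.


Starting form: 'kadfusxe'
Rule 1: Vowel Harmony: all vowels become 'a' (matching first vowel). 'kadfusxe' -> 'kadfasxa'
Rule 2: Consonant Assimilation: voiced obstruent before voiceless consonant becomes voiceless ('df' -> 'tf'). 'kadfasxa' -> 'katfasxa'
Rule 3: Final Devoicing: the word ends in the vowel 'a', not a consonant. No change.
Final form: 'katfasxa'

katfasxa


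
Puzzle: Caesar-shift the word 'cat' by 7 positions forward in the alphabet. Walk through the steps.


Shift each letter by 7: c -> j, a -> h, t -> a. Result: 'jha'.

jha


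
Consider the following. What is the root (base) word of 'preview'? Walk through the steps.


Remove prefix 'pre' from 'preview' to get root 'view'.

view


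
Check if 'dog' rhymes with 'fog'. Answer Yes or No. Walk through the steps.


Rime (stressed vowel + following sounds) of 'dog': -og = /ɒg/
Rime of 'fog': -og = /ɒg/
/ɒg/ and /ɒg/ are the same ending sound, so the words rhyme.

Yes


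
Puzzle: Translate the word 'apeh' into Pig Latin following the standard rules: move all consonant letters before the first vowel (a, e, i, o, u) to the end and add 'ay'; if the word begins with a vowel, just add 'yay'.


'apeh' starts with a vowel, so add 'yay': 'apehyay'.

apehyay


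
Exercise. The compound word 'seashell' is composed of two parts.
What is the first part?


Split 'seashell' into 'sea' + 'shell'. The first part is 'sea'.

sea


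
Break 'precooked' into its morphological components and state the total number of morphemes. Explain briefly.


Step 1: Identify prefix: 'pre' (meaning: before)
Step 2: Identify root: 'cook'
Step 3: Identify suffix(es): 'ed'
Decomposition: pre- (prefix: before) + cook (root) + -ed (suffix: past)
Total morphemes: 3

3 morphemes (pre- (prefix: before) + cook (root) + -ed (suffix: past))


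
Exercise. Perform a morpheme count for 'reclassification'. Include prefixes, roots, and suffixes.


Decomposition: re- (prefix) + class (root) + -ify (suffix) + -ation (suffix) = 4 morpheme(s)

4 morphemes


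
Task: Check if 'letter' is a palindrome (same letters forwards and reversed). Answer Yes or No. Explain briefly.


Forward: 'letter'
Reversed: 'rettel'
They differ.

No


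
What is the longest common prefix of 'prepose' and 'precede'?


Compare from the start: 3 characters match: 'pre'. Mismatch at position 4: 'p' vs 'c'.

pre


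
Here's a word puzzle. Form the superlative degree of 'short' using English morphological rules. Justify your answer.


Apply superlative formation (add -est): 'short' -> 'shortest'.

shortest


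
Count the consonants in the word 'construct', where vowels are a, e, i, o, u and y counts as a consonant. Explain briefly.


Consonants in 'construct': c, n, s, t, r, c, t = 7 consonants.

7


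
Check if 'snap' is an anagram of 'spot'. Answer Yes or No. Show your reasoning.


Sorted letters of 'snap': 'anps'
Sorted letters of 'spot': 'opst'
They do not match.

No


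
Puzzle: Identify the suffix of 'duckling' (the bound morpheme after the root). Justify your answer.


The word 'duckling' = 'duck' (root) + '-ling' (suffix). The suffix is '-ling'.

ling


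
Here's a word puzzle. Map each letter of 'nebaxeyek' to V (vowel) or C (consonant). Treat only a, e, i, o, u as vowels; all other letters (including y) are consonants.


Letter mapping: n = C, e = V, b = C, a = V, x = C, e = V, y = C, e = V, k = C.

CVCVCVCVC


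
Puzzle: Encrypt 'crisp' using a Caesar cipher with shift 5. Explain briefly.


Shift each letter by 5: c -> h, r -> w, i -> n, s -> x, p -> u. Result: 'hwnxu'.

hwnxu


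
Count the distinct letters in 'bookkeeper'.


Unique letters in 'bookkeeper': {b, e, k, o, p, r} = 6 distinct letters.

6


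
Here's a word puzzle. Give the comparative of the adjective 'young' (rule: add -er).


Apply comparative formation (add -er): 'young' -> 'younger'.

younger


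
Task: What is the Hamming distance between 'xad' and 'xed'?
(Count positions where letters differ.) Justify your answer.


Alignment:
Position 1: 'x' vs 'x' = match
Position 2: 'a' vs 'e' = DIFFER
Position 3: 'd' vs 'd' = match
Total differences: 1

1


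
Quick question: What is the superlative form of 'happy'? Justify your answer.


Apply superlative formation (consonant + y: change y to i, add -est): 'happy' -> 'happiest'.

happiest


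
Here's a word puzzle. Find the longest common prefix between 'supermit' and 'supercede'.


Compare from the start: 5 characters match: 'super'. Mismatch at position 6: 'm' vs 'c'.

super


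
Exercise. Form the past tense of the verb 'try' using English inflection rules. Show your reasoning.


Apply rule: Change -y to -ied. 'try' becomes 'tried'.

tried


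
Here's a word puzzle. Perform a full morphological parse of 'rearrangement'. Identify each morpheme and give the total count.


Step 1: Identify prefix: 're' (meaning: again)
Step 2: Identify root: 'arrange'
Step 3: Identify suffix(es): 'ment'
Decomposition: re- (prefix: again) + arrange (root) + -ment (suffix: action/result)
Total morphemes: 3

3 morphemes (re- (prefix: again) + arrange (root) + -ment (suffix: action/result))


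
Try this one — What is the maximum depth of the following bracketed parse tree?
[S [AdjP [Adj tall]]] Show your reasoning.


Count bracket nesting levels:
'[' at pos 0: depth = 1
'[' at pos 3: depth = 2
'[' at pos 9: depth = 3
Maximum depth reached: 3

3


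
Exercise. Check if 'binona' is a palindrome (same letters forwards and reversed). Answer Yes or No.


Forward: 'binona'
Reversed: 'anonib'
They differ.

No


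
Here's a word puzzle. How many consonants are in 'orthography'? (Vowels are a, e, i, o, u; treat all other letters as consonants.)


Consonants in 'orthography': r, t, h, g, r, p, h, y = 8 consonants.

8


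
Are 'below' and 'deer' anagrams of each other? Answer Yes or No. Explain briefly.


Sorted letters of 'below': 'below'
Sorted letters of 'deer': 'deer'
They do not match.

No


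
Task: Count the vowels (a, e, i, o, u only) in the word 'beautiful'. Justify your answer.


Vowels in 'beautiful': e, a, u, i, u = 5 vowels.

5


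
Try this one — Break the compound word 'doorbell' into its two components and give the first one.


Split 'doorbell' into 'door' + 'bell'. The first part is 'door'.

door


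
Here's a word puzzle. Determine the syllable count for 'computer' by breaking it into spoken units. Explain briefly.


Break 'computer' into syllables: com-pu-ter -> com | pu | ter = 3 syllables

3 syllables


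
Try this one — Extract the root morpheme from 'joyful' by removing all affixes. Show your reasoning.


Remove suffix '-ful' from 'joyful' to get root 'joy'.

joy


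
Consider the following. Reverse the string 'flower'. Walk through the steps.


Reverse 'flower' character by character: 'rewolf'.

rewolf


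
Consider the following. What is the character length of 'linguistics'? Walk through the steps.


Spell out 'linguistics' and number each letter: l(1), i(2), n(3), g(4), u(5), i(6), s(7), t(8), i(9), c(10), s(11). Total: 11 letters.

11


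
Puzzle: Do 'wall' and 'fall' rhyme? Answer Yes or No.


Rime (stressed vowel + following sounds) of 'wall': -all = /ɔːl/
Rime of 'fall': -all = /ɔːl/
/ɔːl/ and /ɔːl/ are the same ending sound, so the words rhyme.

Yes


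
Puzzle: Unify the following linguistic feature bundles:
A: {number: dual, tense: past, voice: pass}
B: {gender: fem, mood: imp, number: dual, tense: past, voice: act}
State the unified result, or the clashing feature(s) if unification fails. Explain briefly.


Compare features:
gender: A=_ vs B=fem -> unified: fem
mood: A=_ vs B=imp -> unified: imp
number: A=dual vs B=dual -> unified: dual
tense: A=past vs B=past -> unified: past
voice: A=pass vs B=act -> CLASH
Clash detected on feature 'voice' (pass vs act); unification fails.

CLASH on 'voice' (pass vs act)


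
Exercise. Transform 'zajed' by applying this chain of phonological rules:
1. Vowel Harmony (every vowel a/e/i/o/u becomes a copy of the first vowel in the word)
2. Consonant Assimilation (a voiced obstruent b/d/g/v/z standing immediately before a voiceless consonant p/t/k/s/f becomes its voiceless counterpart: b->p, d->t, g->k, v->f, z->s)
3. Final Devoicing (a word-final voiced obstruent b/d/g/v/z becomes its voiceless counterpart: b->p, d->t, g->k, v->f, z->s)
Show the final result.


Starting form: 'zajed'
Rule 1: Vowel Harmony: all vowels become 'a' (matching first vowel). 'zajed' -> 'zajad'
Rule 2: Consonant Assimilation: no voiced obstruent (b/d/g/v/z) stands immediately before a voiceless consonant (p/t/k/s/f). No change.
Rule 3: Final Devoicing: word-final voiced obstruent 'd' becomes voiceless 't'. 'zajad' -> 'zajat'
Final form: 'zajat'

zajat


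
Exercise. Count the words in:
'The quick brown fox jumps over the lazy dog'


Split into words: The | quick | brown | fox | jumps | over | the | lazy | dog = 9 words.

9


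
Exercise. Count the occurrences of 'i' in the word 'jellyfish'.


Letter 'i' in 'jellyfish': found at position(s) 7 = 1 occurrence(s).

1


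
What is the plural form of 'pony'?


Apply rule: Change -y to -ies (consonant + y). 'pony' becomes 'ponies'.

ponies


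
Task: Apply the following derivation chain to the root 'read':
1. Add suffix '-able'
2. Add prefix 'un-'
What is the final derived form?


Step 1: Add suffix '-able' to 'read' = 'readable'
Step 2: Add prefix 'un-' to 'readable' = 'unreadable'

unreadable


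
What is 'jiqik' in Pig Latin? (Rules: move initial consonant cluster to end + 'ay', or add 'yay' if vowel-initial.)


'jiqik': move consonant cluster 'j' to end and add 'ay': 'iqikjay'.

iqikjay


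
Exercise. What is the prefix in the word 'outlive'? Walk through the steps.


The word 'outlive' = 'out' (prefix) + 'live' (root). The prefix is 'out'.

out


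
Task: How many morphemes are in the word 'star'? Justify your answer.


Decomposition: star (free morpheme) = 1 morpheme(s)

1 morphemes


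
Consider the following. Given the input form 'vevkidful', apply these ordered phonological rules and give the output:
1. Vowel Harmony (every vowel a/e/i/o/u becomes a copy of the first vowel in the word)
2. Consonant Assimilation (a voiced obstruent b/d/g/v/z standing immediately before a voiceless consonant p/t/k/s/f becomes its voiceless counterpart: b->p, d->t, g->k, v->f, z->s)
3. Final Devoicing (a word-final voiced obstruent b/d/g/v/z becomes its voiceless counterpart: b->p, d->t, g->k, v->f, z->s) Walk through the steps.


Starting form: 'vevkidful'
Rule 1: Vowel Harmony: all vowels become 'e' (matching first vowel). 'vevkidful' -> 'vevkedfel'
Rule 2: Consonant Assimilation: voiced obstruent before voiceless consonant becomes voiceless ('vk' -> 'fk', 'df' -> 'tf'). 'vevkedfel' -> 'vefketfel'
Rule 3: Final Devoicing: final consonant 'l' is not one of the voiced obstruents b/d/g/v/z. No change.
Final form: 'vefketfel'

vefketfel


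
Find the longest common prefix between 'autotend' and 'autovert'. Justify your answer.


Compare from the start: 4 characters match: 'auto'. Mismatch at position 5: 't' vs 'v'.

auto


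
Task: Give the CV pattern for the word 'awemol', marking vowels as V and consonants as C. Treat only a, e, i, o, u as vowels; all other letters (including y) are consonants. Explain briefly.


Letter mapping: a = V, w = C, e = V, m = C, o = V, l = C.

VCVCVC


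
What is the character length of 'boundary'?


Spell out 'boundary' and number each letter: b(1), o(2), u(3), n(4), d(5), a(6), r(7), y(8). Total: 8 letters.

8


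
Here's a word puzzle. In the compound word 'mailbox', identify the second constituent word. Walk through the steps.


Split 'mailbox' into 'mail' + 'box'. The second part is 'box'.

box


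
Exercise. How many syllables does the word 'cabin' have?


Break 'cabin' into syllables: cab-in -> cab | in = 2 syllables

2 syllables


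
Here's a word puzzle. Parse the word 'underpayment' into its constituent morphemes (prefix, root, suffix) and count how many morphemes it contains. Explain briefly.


Step 1: Identify prefix: 'under' (meaning: beneath/insufficient)
Step 2: Identify root: 'pay'
Step 3: Identify suffix(es): 'ment'
Decomposition: under- (prefix: beneath/insufficient) + pay (root) + -ment (suffix: action/result)
Total morphemes: 3

3 morphemes (under- (prefix: beneath/insufficient) + pay (root) + -ment (suffix: action/result))


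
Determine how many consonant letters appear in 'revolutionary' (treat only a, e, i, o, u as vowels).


Consonants in 'revolutionary': r, v, l, t, n, r, y = 7 consonants.

7


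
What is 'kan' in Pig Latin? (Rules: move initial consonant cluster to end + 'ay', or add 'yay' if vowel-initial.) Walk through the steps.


'kan': move consonant cluster 'k' to end and add 'ay': 'ankay'.

ankay


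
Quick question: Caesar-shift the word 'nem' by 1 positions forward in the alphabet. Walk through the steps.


Shift each letter by 1: n -> o, e -> f, m -> n. Result: 'ofn'.

ofn


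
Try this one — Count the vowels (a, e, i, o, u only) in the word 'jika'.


Vowels in 'jika': i, a = 2 vowels.

2


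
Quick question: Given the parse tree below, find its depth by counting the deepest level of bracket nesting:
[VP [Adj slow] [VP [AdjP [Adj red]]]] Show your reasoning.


Count bracket nesting levels:
'[' at pos 0: depth = 1
'[' at pos 4: depth = 2
'[' at pos 15: depth = 2
'[' at pos 19: depth = 3
'[' at pos 25: depth = 4
Maximum depth reached: 4

4


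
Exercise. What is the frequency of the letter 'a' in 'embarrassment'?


Letter 'a' in 'embarrassment': found at position(s) 4, 7 = 2 occurrence(s).

2


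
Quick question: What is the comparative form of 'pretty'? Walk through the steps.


Apply comparative formation (consonant + y: change y to i, add -er): 'pretty' -> 'prettier'.

prettier


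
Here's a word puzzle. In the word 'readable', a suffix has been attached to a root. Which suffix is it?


The word 'readable' = 'read' (root) + '-able' (suffix). The suffix is '-able'.

able


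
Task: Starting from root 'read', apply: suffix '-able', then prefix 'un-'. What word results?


Step 1: Add suffix '-able' to 'read' = 'readable'
Step 2: Add prefix 'un-' to 'readable' = 'unreadable'

unreadable
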